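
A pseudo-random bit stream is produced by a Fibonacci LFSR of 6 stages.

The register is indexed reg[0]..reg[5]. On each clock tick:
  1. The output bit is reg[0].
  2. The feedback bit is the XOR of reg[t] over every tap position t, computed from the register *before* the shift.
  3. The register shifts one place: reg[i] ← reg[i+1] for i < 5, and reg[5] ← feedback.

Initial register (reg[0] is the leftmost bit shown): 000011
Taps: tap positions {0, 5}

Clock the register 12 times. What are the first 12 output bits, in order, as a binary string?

tick  register→output (feedback)
  0  000011→0 (1)
  1  000111→0 (1)
  2  001111→0 (1)
  3  011111→0 (1)
  4  111111→1 (0)
  5  111110→1 (1)
  6  111101→1 (0)
  7  111010→1 (1)
  8  110101→1 (0)
  9  101010→1 (1)
 10  010101→0 (1)
 11  101011→1 (0)

000011111101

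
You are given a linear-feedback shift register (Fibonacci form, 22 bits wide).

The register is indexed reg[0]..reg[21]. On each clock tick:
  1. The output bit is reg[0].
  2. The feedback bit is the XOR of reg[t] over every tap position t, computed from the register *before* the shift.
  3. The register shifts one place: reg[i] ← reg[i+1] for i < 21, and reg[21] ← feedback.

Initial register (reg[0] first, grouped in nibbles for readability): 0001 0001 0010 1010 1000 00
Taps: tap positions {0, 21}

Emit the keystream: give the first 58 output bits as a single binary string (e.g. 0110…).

k : reg_k → out_k, fb_k
0: 0001000100101010100000 → 0, fb=0
1: 0010001001010101000000 → 0, fb=0
2: 0100010010101010000000 → 0, fb=0
3: 1000100101010100000000 → 1, fb=1
4: 0001001010101000000001 → 0, fb=1
5: 0010010101010000000011 → 0, fb=1
6: 0100101010100000000111 → 0, fb=1
7: 1001010101000000001111 → 1, fb=0
8: 0010101010000000011110 → 0, fb=0
9: 0101010100000000111100 → 0, fb=0
10: 1010101000000001111000 → 1, fb=1
11: 0101010000000011110001 → 0, fb=1
12: 1010100000000111100011 → 1, fb=0
13: 0101000000001111000110 → 0, fb=0
14: 1010000000011110001100 → 1, fb=1
15: 0100000000111100011001 → 0, fb=1
16: 1000000001111000110011 → 1, fb=0
17: 0000000011110001100110 → 0, fb=0
18: 0000000111100011001100 → 0, fb=0
19: 0000001111000110011000 → 0, fb=0
20: 0000011110001100110000 → 0, fb=0
21: 0000111100011001100000 → 0, fb=0
22: 0001111000110011000000 → 0, fb=0
23: 0011110001100110000000 → 0, fb=0
24: 0111100011001100000000 → 0, fb=0
25: 1111000110011000000000 → 1, fb=1
26: 1110001100110000000001 → 1, fb=0
27: 1100011001100000000010 → 1, fb=1
28: 1000110011000000000101 → 1, fb=0
29: 0001100110000000001010 → 0, fb=0
30: 0011001100000000010100 → 0, fb=0
31: 0110011000000000101000 → 0, fb=0
32: 1100110000000001010000 → 1, fb=1
33: 1001100000000010100001 → 1, fb=0
34: 0011000000000101000010 → 0, fb=0
35: 0110000000001010000100 → 0, fb=0
36: 1100000000010100001000 → 1, fb=1
37: 1000000000101000010001 → 1, fb=0
38: 0000000001010000100010 → 0, fb=0
39: 0000000010100001000100 → 0, fb=0
40: 0000000101000010001000 → 0, fb=0
41: 0000001010000100010000 → 0, fb=0
42: 0000010100001000100000 → 0, fb=0
43: 0000101000010001000000 → 0, fb=0
44: 0001010000100010000000 → 0, fb=0
45: 0010100001000100000000 → 0, fb=0
46: 0101000010001000000000 → 0, fb=0
47: 1010000100010000000000 → 1, fb=1
48: 0100001000100000000001 → 0, fb=1
49: 1000010001000000000011 → 1, fb=0
50: 0000100010000000000110 → 0, fb=0
51: 0001000100000000001100 → 0, fb=0
52: 0010001000000000011000 → 0, fb=0
53: 0100010000000000110000 → 0, fb=0
54: 1000100000000001100000 → 1, fb=1
55: 0001000000000011000001 → 0, fb=1
56: 0010000000000110000011 → 0, fb=1
57: 0100000000001100000111 → 0, fb=1

0001000100101010100000000111100011001100000000010100001000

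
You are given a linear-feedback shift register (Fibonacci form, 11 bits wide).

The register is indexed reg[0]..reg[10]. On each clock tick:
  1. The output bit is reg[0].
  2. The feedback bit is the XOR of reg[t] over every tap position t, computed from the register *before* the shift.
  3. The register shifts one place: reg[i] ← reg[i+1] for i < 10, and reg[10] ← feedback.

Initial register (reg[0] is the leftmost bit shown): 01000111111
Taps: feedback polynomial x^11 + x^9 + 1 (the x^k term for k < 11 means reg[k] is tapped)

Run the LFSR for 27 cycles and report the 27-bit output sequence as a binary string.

010001111111010110011000100

step | reg (before) | out | fb
   0 | 01000111111 | 0 | 1
   1 | 10001111111 | 1 | 0
   2 | 00011111110 | 0 | 1
   3 | 00111111101 | 0 | 0
   4 | 01111111010 | 0 | 1
   5 | 11111110101 | 1 | 1
   6 | 11111101011 | 1 | 0
   7 | 11111010110 | 1 | 0
   8 | 11110101100 | 1 | 1
   9 | 11101011001 | 1 | 1
  10 | 11010110011 | 1 | 0
  11 | 10101100110 | 1 | 0
  12 | 01011001100 | 0 | 0
  13 | 10110011000 | 1 | 1
  14 | 01100110001 | 0 | 0
  15 | 11001100010 | 1 | 0
  16 | 10011000100 | 1 | 1
  17 | 00110001001 | 0 | 0
  18 | 01100010010 | 0 | 1
  19 | 11000100101 | 1 | 1
  20 | 10001001011 | 1 | 0
  21 | 00010010110 | 0 | 1
  22 | 00100101101 | 0 | 0
  23 | 01001011010 | 0 | 1
  24 | 10010110101 | 1 | 1
  25 | 00101101011 | 0 | 1
  26 | 01011010111 | 0 | 1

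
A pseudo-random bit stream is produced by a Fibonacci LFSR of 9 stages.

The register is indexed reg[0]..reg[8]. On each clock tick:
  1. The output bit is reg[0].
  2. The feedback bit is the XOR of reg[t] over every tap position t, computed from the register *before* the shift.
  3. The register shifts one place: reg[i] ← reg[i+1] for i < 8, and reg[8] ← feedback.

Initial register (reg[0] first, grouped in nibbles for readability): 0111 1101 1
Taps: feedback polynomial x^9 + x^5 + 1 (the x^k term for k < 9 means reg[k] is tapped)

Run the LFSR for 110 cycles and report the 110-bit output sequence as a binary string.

01111101111000001111111110000111101110000101100110110111101000011100110000100100010101110101111001001011100111

k : reg_k → out_k, fb_k
0: 011111011 → 0, fb=1
1: 111110111 → 1, fb=1
2: 111101111 → 1, fb=0
3: 111011110 → 1, fb=0
4: 110111100 → 1, fb=0
5: 101111000 → 1, fb=0
6: 011110000 → 0, fb=0
7: 111100000 → 1, fb=1
8: 111000001 → 1, fb=1
9: 110000011 → 1, fb=1
10: 100000111 → 1, fb=1
11: 000001111 → 0, fb=1
12: 000011111 → 0, fb=1
13: 000111111 → 0, fb=1
14: 001111111 → 0, fb=1
15: 011111111 → 0, fb=1
16: 111111111 → 1, fb=0
17: 111111110 → 1, fb=0
18: 111111100 → 1, fb=0
19: 111111000 → 1, fb=0
20: 111110000 → 1, fb=1
21: 111100001 → 1, fb=1
22: 111000011 → 1, fb=1
23: 110000111 → 1, fb=1
24: 100001111 → 1, fb=0
25: 000011110 → 0, fb=1
26: 000111101 → 0, fb=1
27: 001111011 → 0, fb=1
28: 011110111 → 0, fb=0
29: 111101110 → 1, fb=0
30: 111011100 → 1, fb=0
31: 110111000 → 1, fb=0
32: 101110000 → 1, fb=1
33: 011100001 → 0, fb=0
34: 111000010 → 1, fb=1
35: 110000101 → 1, fb=1
36: 100001011 → 1, fb=0
37: 000010110 → 0, fb=0
38: 000101100 → 0, fb=1
39: 001011001 → 0, fb=1
40: 010110011 → 0, fb=0
41: 101100110 → 1, fb=1
42: 011001101 → 0, fb=1
43: 110011011 → 1, fb=0
44: 100110110 → 1, fb=1
45: 001101101 → 0, fb=1
46: 011011011 → 0, fb=1
47: 110110111 → 1, fb=1
48: 101101111 → 1, fb=0
49: 011011110 → 0, fb=1
50: 110111101 → 1, fb=0
51: 101111010 → 1, fb=0
52: 011110100 → 0, fb=0
53: 111101000 → 1, fb=0
54: 111010000 → 1, fb=1
55: 110100001 → 1, fb=1
56: 101000011 → 1, fb=1
57: 010000111 → 0, fb=0
58: 100001110 → 1, fb=0
59: 000011100 → 0, fb=1
60: 000111001 → 0, fb=1
61: 001110011 → 0, fb=0
62: 011100110 → 0, fb=0
63: 111001100 → 1, fb=0
64: 110011000 → 1, fb=0
65: 100110000 → 1, fb=1
66: 001100001 → 0, fb=0
67: 011000010 → 0, fb=0
68: 110000100 → 1, fb=1
69: 100001001 → 1, fb=0
70: 000010010 → 0, fb=0
71: 000100100 → 0, fb=0
72: 001001000 → 0, fb=1
73: 010010001 → 0, fb=0
74: 100100010 → 1, fb=1
75: 001000101 → 0, fb=0
76: 010001010 → 0, fb=1
77: 100010101 → 1, fb=1
78: 000101011 → 0, fb=1
79: 001010111 → 0, fb=0
80: 010101110 → 0, fb=1
81: 101011101 → 1, fb=0
82: 010111010 → 0, fb=1
83: 101110101 → 1, fb=1
84: 011101011 → 0, fb=1
85: 111010111 → 1, fb=1
86: 110101111 → 1, fb=0
87: 101011110 → 1, fb=0
88: 010111100 → 0, fb=1
89: 101111001 → 1, fb=0
90: 011110010 → 0, fb=0
91: 111100100 → 1, fb=1
92: 111001001 → 1, fb=0
93: 110010010 → 1, fb=1
94: 100100101 → 1, fb=1
95: 001001011 → 0, fb=1
96: 010010111 → 0, fb=0
97: 100101110 → 1, fb=0
98: 001011100 → 0, fb=1
99: 010111001 → 0, fb=1
100: 101110011 → 1, fb=1
101: 011100111 → 0, fb=0
102: 111001110 → 1, fb=0
103: 110011100 → 1, fb=0
104: 100111000 → 1, fb=0
105: 001110000 → 0, fb=0
106: 011100000 → 0, fb=0
107: 111000000 → 1, fb=1
108: 110000001 → 1, fb=1
109: 100000011 → 1, fb=1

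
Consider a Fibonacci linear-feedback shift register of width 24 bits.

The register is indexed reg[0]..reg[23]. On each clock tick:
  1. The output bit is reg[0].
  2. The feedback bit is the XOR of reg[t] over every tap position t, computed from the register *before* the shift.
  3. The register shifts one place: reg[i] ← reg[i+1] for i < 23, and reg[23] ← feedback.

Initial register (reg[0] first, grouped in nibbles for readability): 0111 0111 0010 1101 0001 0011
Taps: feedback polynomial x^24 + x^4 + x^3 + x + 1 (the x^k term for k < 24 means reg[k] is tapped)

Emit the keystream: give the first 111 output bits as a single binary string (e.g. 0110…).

tick  register→output (feedback)
  0  011101110010110100010011→0 (0)
  1  111011100101101000100110→1 (1)
  2  110111001011010001001101→1 (0)
  3  101110010110100010011010→1 (1)
  4  011100101101000100110101→0 (0)
  5  111001011010001001101010→1 (0)
  6  110010110100010011010100→1 (1)
  7  100101101000100110101001→1 (0)
  8  001011010001001101010010→0 (1)
  9  010110100010011010100101→0 (1)
 10  101101000100110101001011→1 (0)
 11  011010001001101010010110→0 (0)
 12  110100010011010100101100→1 (1)
 13  101000100110101001011001→1 (1)
 14  010001001101010010110011→0 (1)
 15  100010011010100101100111→1 (0)
 16  000100110101001011001110→0 (1)
 17  001001101010010110011101→0 (0)
 18  010011010100101100111010→0 (0)
 19  100110101001011001110100→1 (1)
 20  001101010010110011101001→0 (1)
 21  011010100101100111010011→0 (0)
 22  110101001011001110100110→1 (1)
 23  101010010110011101001101→1 (0)
 24  010100101100111010011010→0 (0)
 25  101001011001110100110100→1 (1)
 26  010010110011101001101001→0 (0)
 27  100101100111010011010010→1 (0)
 28  001011001110100110100100→0 (1)
 29  010110011101001101001001→0 (1)
 30  101100111010011010010011→1 (0)
 31  011001110100110100100110→0 (1)
 32  110011101001101001001101→1 (1)
 33  100111010011010010011011→1 (1)
 34  001110100110100100110111→0 (0)
 35  011101001101001001101110→0 (0)
 36  111010011010010011011100→1 (1)
 37  110100110100100110111001→1 (1)
 38  101001101001001101110011→1 (1)
 39  010011010010011011100111→0 (0)
 40  100110100100110111001110→1 (1)
 41  001101001001101110011101→0 (1)
 42  011010010011011100111011→0 (0)
 43  110100100110111001110110→1 (1)
 44  101001001101110011101101→1 (1)
 45  010010011011100111011011→0 (0)
 46  100100110111001110110110→1 (0)
 47  001001101110011101101100→0 (0)
 48  010011011100111011011000→0 (0)
 49  100110111001110110110000→1 (1)
 50  001101110011101101100001→0 (1)
 51  011011100111011011000011→0 (0)
 52  110111001110110110000110→1 (0)
 53  101110011101101100001100→1 (1)
 54  011100111011011000011001→0 (0)
 55  111001110110110000110010→1 (0)
 56  110011101101100001100100→1 (1)
 57  100111011011000011001001→1 (1)
 58  001110110110000110010011→0 (0)
 59  011101101100001100100110→0 (0)
 60  111011011000011001001100→1 (1)
 61  110110110000110010011001→1 (0)
 62  101101100001100100110010→1 (0)
 63  011011000011001001100100→0 (0)
 64  110110000110010011001000→1 (0)
 65  101100001100100110010000→1 (0)
 66  011000011001001100100000→0 (1)
 67  110000110010011001000001→1 (0)
 68  100001100100110010000010→1 (1)
 69  000011001001100100000101→0 (1)
 70  000110010011001000001011→0 (0)
 71  001100100110010000010110→0 (1)
 72  011001001100100000101101→0 (1)
 73  110010011001000001011011→1 (1)
 74  100100110010000010110111→1 (0)
 75  001001100100000101101110→0 (0)
 76  010011001000001011011100→0 (0)
 77  100110010000010110111000→1 (1)
 78  001100100000101101110001→0 (1)
 79  011001000001011011100011→0 (1)
 80  110010000010110111000111→1 (1)
 81  100100000101101110001111→1 (0)
 82  001000001011011100011110→0 (0)
 83  010000010110111000111100→0 (1)
 84  100000101101110001111001→1 (1)
 85  000001011011100011110011→0 (0)
 86  000010110111000111100110→0 (1)
 87  000101101110001111001101→0 (1)
 88  001011011100011110011011→0 (1)
 89  010110111000111100110111→0 (1)
 90  101101110001111001101111→1 (0)
 91  011011100011110011011110→0 (0)
 92  110111000111100110111100→1 (0)
 93  101110001111001101111000→1 (1)
 94  011100011110011011110001→0 (0)
 95  111000111100110111100010→1 (0)
 96  110001111001101111000100→1 (0)
 97  100011110011011110001000→1 (0)
 98  000111100110111100010000→0 (0)
 99  001111001101111000100000→0 (0)
100  011110011011110001000000→0 (1)
101  111100110111100010000001→1 (1)
102  111001101111000100000011→1 (0)
103  110011011110001000000110→1 (1)
104  100110111100010000001101→1 (1)
105  001101111000100000011011→0 (1)
106  011011110001000000110111→0 (0)
107  110111100010000001101110→1 (0)
108  101111000100000011011100→1 (1)
109  011110001000000110111001→0 (1)
110  111100010000001101110011→1 (1)

011101110010110100010011010100101100111010011010010011011100111011011000011001001100100000101101110001111001101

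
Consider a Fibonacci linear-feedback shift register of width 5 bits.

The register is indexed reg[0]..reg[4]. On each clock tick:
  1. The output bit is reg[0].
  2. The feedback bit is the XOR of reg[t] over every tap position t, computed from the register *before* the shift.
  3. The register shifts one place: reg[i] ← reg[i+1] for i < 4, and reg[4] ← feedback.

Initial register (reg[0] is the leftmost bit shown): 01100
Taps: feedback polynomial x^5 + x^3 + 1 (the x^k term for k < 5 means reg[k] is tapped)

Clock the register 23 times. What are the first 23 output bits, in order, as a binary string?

k : reg_k → out_k, fb_k
0: 01100 → 0, fb=0
1: 11000 → 1, fb=1
2: 10001 → 1, fb=1
3: 00011 → 0, fb=1
4: 00111 → 0, fb=1
5: 01111 → 0, fb=1
6: 11111 → 1, fb=0
7: 11110 → 1, fb=0
8: 11100 → 1, fb=1
9: 11001 → 1, fb=1
10: 10011 → 1, fb=0
11: 00110 → 0, fb=1
12: 01101 → 0, fb=0
13: 11010 → 1, fb=0
14: 10100 → 1, fb=1
15: 01001 → 0, fb=0
16: 10010 → 1, fb=0
17: 00100 → 0, fb=0
18: 01000 → 0, fb=0
19: 10000 → 1, fb=1
20: 00001 → 0, fb=0
21: 00010 → 0, fb=1
22: 00101 → 0, fb=0

01100011111001101001000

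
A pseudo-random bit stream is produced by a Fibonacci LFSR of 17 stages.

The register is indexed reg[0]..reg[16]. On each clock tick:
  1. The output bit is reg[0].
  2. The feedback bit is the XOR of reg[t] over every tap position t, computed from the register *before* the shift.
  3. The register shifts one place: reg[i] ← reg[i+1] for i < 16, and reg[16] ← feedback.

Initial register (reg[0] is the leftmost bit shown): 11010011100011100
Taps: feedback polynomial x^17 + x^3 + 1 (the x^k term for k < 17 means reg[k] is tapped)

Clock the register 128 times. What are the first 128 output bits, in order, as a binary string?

11010011100011100010011111111111100011000000000111110110000001110010001100011111000111011111001111111001001101100001100001000011

k : reg_k → out_k, fb_k
0: 11010011100011100 → 1, fb=0
1: 10100111000111000 → 1, fb=1
2: 01001110001110001 → 0, fb=0
3: 10011100011100010 → 1, fb=0
4: 00111000111000100 → 0, fb=1
5: 01110001110001001 → 0, fb=1
6: 11100011100010011 → 1, fb=1
7: 11000111000100111 → 1, fb=1
8: 10001110001001111 → 1, fb=1
9: 00011100010011111 → 0, fb=1
10: 00111000100111111 → 0, fb=1
11: 01110001001111111 → 0, fb=1
12: 11100010011111111 → 1, fb=1
13: 11000100111111111 → 1, fb=1
14: 10001001111111111 → 1, fb=1
15: 00010011111111111 → 0, fb=1
16: 00100111111111111 → 0, fb=0
17: 01001111111111110 → 0, fb=0
18: 10011111111111100 → 1, fb=0
19: 00111111111111000 → 0, fb=1
20: 01111111111110001 → 0, fb=1
21: 11111111111100011 → 1, fb=0
22: 11111111111000110 → 1, fb=0
23: 11111111110001100 → 1, fb=0
24: 11111111100011000 → 1, fb=0
25: 11111111000110000 → 1, fb=0
26: 11111110001100000 → 1, fb=0
27: 11111100011000000 → 1, fb=0
28: 11111000110000000 → 1, fb=0
29: 11110001100000000 → 1, fb=0
30: 11100011000000000 → 1, fb=1
31: 11000110000000001 → 1, fb=1
32: 10001100000000011 → 1, fb=1
33: 00011000000000111 → 0, fb=1
34: 00110000000001111 → 0, fb=1
35: 01100000000011111 → 0, fb=0
36: 11000000000111110 → 1, fb=1
37: 10000000001111101 → 1, fb=1
38: 00000000011111011 → 0, fb=0
39: 00000000111110110 → 0, fb=0
40: 00000001111101100 → 0, fb=0
41: 00000011111011000 → 0, fb=0
42: 00000111110110000 → 0, fb=0
43: 00001111101100000 → 0, fb=0
44: 00011111011000000 → 0, fb=1
45: 00111110110000001 → 0, fb=1
46: 01111101100000011 → 0, fb=1
47: 11111011000000111 → 1, fb=0
48: 11110110000001110 → 1, fb=0
49: 11101100000011100 → 1, fb=1
50: 11011000000111001 → 1, fb=0
51: 10110000001110010 → 1, fb=0
52: 01100000011100100 → 0, fb=0
53: 11000000111001000 → 1, fb=1
54: 10000001110010001 → 1, fb=1
55: 00000011100100011 → 0, fb=0
56: 00000111001000110 → 0, fb=0
57: 00001110010001100 → 0, fb=0
58: 00011100100011000 → 0, fb=1
59: 00111001000110001 → 0, fb=1
60: 01110010001100011 → 0, fb=1
61: 11100100011000111 → 1, fb=1
62: 11001000110001111 → 1, fb=1
63: 10010001100011111 → 1, fb=0
64: 00100011000111110 → 0, fb=0
65: 01000110001111100 → 0, fb=0
66: 10001100011111000 → 1, fb=1
67: 00011000111110001 → 0, fb=1
68: 00110001111100011 → 0, fb=1
69: 01100011111000111 → 0, fb=0
70: 11000111110001110 → 1, fb=1
71: 10001111100011101 → 1, fb=1
72: 00011111000111011 → 0, fb=1
73: 00111110001110111 → 0, fb=1
74: 01111100011101111 → 0, fb=1
75: 11111000111011111 → 1, fb=0
76: 11110001110111110 → 1, fb=0
77: 11100011101111100 → 1, fb=1
78: 11000111011111001 → 1, fb=1
79: 10001110111110011 → 1, fb=1
80: 00011101111100111 → 0, fb=1
81: 00111011111001111 → 0, fb=1
82: 01110111110011111 → 0, fb=1
83: 11101111100111111 → 1, fb=1
84: 11011111001111111 → 1, fb=0
85: 10111110011111110 → 1, fb=0
86: 01111100111111100 → 0, fb=1
87: 11111001111111001 → 1, fb=0
88: 11110011111110010 → 1, fb=0
89: 11100111111100100 → 1, fb=1
90: 11001111111001001 → 1, fb=1
91: 10011111110010011 → 1, fb=0
92: 00111111100100110 → 0, fb=1
93: 01111111001001101 → 0, fb=1
94: 11111110010011011 → 1, fb=0
95: 11111100100110110 → 1, fb=0
96: 11111001001101100 → 1, fb=0
97: 11110010011011000 → 1, fb=0
98: 11100100110110000 → 1, fb=1
99: 11001001101100001 → 1, fb=1
100: 10010011011000011 → 1, fb=0
101: 00100110110000110 → 0, fb=0
102: 01001101100001100 → 0, fb=0
103: 10011011000011000 → 1, fb=0
104: 00110110000110000 → 0, fb=1
105: 01101100001100001 → 0, fb=0
106: 11011000011000010 → 1, fb=0
107: 10110000110000100 → 1, fb=0
108: 01100001100001000 → 0, fb=0
109: 11000011000010000 → 1, fb=1
110: 10000110000100001 → 1, fb=1
111: 00001100001000011 → 0, fb=0
112: 00011000010000110 → 0, fb=1
113: 00110000100001101 → 0, fb=1
114: 01100001000011011 → 0, fb=0
115: 11000010000110110 → 1, fb=1
116: 10000100001101101 → 1, fb=1
117: 00001000011011011 → 0, fb=0
118: 00010000110110110 → 0, fb=1
119: 00100001101101101 → 0, fb=0
120: 01000011011011010 → 0, fb=0
121: 10000110110110100 → 1, fb=1
122: 00001101101101001 → 0, fb=0
123: 00011011011010010 → 0, fb=1
124: 00110110110100101 → 0, fb=1
125: 01101101101001011 → 0, fb=0
126: 11011011010010110 → 1, fb=0
127: 10110110100101100 → 1, fb=0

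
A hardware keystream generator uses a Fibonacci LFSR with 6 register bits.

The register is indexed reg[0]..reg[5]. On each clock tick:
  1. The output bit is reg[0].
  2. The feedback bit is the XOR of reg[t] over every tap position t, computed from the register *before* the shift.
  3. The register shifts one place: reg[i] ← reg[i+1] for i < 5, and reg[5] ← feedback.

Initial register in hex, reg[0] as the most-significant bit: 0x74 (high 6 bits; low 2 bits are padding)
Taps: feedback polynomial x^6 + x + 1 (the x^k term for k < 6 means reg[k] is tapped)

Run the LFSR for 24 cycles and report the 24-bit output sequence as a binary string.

011101100110101011111100

step | reg (before) | out | fb
   0 | 011101 | 0 | 1
   1 | 111011 | 1 | 0
   2 | 110110 | 1 | 0
   3 | 101100 | 1 | 1
   4 | 011001 | 0 | 1
   5 | 110011 | 1 | 0
   6 | 100110 | 1 | 1
   7 | 001101 | 0 | 0
   8 | 011010 | 0 | 1
   9 | 110101 | 1 | 0
  10 | 101010 | 1 | 1
  11 | 010101 | 0 | 1
  12 | 101011 | 1 | 1
  13 | 010111 | 0 | 1
  14 | 101111 | 1 | 1
  15 | 011111 | 0 | 1
  16 | 111111 | 1 | 0
  17 | 111110 | 1 | 0
  18 | 111100 | 1 | 0
  19 | 111000 | 1 | 0
  20 | 110000 | 1 | 0
  21 | 100000 | 1 | 1
  22 | 000001 | 0 | 0
  23 | 000010 | 0 | 0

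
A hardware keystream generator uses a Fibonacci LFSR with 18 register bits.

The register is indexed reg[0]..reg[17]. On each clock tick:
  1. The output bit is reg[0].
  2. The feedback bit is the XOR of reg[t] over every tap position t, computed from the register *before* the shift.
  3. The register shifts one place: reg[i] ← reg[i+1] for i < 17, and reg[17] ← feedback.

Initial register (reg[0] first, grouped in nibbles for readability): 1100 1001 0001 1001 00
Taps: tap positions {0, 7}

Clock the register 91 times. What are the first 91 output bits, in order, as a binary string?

step | reg (before) | out | fb
   0 | 110010010001100100 | 1 | 0
   1 | 100100100011001000 | 1 | 1
   2 | 001001000110010001 | 0 | 0
   3 | 010010001100100010 | 0 | 0
   4 | 100100011001000100 | 1 | 0
   5 | 001000110010001000 | 0 | 1
   6 | 010001100100010001 | 0 | 0
   7 | 100011001000100010 | 1 | 1
   8 | 000110010001000101 | 0 | 1
   9 | 001100100010001011 | 0 | 0
  10 | 011001000100010110 | 0 | 0
  11 | 110010001000101100 | 1 | 1
  12 | 100100010001011001 | 1 | 0
  13 | 001000100010110010 | 0 | 0
  14 | 010001000101100100 | 0 | 0
  15 | 100010001011001000 | 1 | 1
  16 | 000100010110010001 | 0 | 1
  17 | 001000101100100011 | 0 | 0
  18 | 010001011001000110 | 0 | 1
  19 | 100010110010001101 | 1 | 0
  20 | 000101100100011010 | 0 | 0
  21 | 001011001000110100 | 0 | 0
  22 | 010110010001101000 | 0 | 1
  23 | 101100100011010001 | 1 | 1
  24 | 011001000110100011 | 0 | 0
  25 | 110010001101000110 | 1 | 1
  26 | 100100011010001101 | 1 | 0
  27 | 001000110100011010 | 0 | 1
  28 | 010001101000110101 | 0 | 0
  29 | 100011010001101010 | 1 | 0
  30 | 000110100011010100 | 0 | 0
  31 | 001101000110101000 | 0 | 0
  32 | 011010001101010000 | 0 | 0
  33 | 110100011010100000 | 1 | 0
  34 | 101000110101000000 | 1 | 0
  35 | 010001101010000000 | 0 | 0
  36 | 100011010100000000 | 1 | 0
  37 | 000110101000000000 | 0 | 0
  38 | 001101010000000000 | 0 | 1
  39 | 011010100000000001 | 0 | 0
  40 | 110101000000000010 | 1 | 1
  41 | 101010000000000101 | 1 | 1
  42 | 010100000000001011 | 0 | 0
  43 | 101000000000010110 | 1 | 1
  44 | 010000000000101101 | 0 | 0
  45 | 100000000001011010 | 1 | 1
  46 | 000000000010110101 | 0 | 0
  47 | 000000000101101010 | 0 | 0
  48 | 000000001011010100 | 0 | 0
  49 | 000000010110101000 | 0 | 1
  50 | 000000101101010001 | 0 | 0
  51 | 000001011010100010 | 0 | 1
  52 | 000010110101000101 | 0 | 1
  53 | 000101101010001011 | 0 | 0
  54 | 001011010100010110 | 0 | 1
  55 | 010110101000101101 | 0 | 0
  56 | 101101010001011010 | 1 | 0
  57 | 011010100010110100 | 0 | 0
  58 | 110101000101101000 | 1 | 1
  59 | 101010001011010001 | 1 | 1
  60 | 010100010110100011 | 0 | 1
  61 | 101000101101000111 | 1 | 1
  62 | 010001011010001111 | 0 | 1
  63 | 100010110100011111 | 1 | 0
  64 | 000101101000111110 | 0 | 0
  65 | 001011010001111100 | 0 | 1
  66 | 010110100011111001 | 0 | 0
  67 | 101101000111110010 | 1 | 1
  68 | 011010001111100101 | 0 | 0
  69 | 110100011111001010 | 1 | 0
  70 | 101000111110010100 | 1 | 0
  71 | 010001111100101000 | 0 | 1
  72 | 100011111001010001 | 1 | 0
  73 | 000111110010100010 | 0 | 1
  74 | 001111100101000101 | 0 | 0
  75 | 011111001010001010 | 0 | 0
  76 | 111110010100010100 | 1 | 0
  77 | 111100101000101000 | 1 | 1
  78 | 111001010001010001 | 1 | 0
  79 | 110010100010100010 | 1 | 1
  80 | 100101000101000101 | 1 | 1
  81 | 001010001010001011 | 0 | 0
  82 | 010100010100010110 | 0 | 1
  83 | 101000101000101101 | 1 | 1
  84 | 010001010001011011 | 0 | 1
  85 | 100010100010110111 | 1 | 1
  86 | 000101000101101111 | 0 | 0
  87 | 001010001011011110 | 0 | 0
  88 | 010100010110111100 | 0 | 1
  89 | 101000101101111001 | 1 | 1
  90 | 010001011011110011 | 0 | 1

1100100100011001000100010110010001101000110101000000000010110101000101101000111110010100010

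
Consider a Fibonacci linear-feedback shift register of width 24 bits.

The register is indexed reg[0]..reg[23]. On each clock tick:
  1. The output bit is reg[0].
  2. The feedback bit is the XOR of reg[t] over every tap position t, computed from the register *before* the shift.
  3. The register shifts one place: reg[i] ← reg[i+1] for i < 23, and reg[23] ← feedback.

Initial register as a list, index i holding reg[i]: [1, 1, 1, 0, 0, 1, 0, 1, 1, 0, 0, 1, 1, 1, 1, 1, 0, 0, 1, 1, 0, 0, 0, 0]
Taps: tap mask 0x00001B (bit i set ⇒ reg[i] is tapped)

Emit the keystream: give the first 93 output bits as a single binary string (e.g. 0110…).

111001011001111100110000010110111010101111010111100010110001111110111100011101000010011011100

tick  register→output (feedback)
  0  111001011001111100110000→1 (0)
  1  110010110011111001100000→1 (1)
  2  100101100111110011000001→1 (0)
  3  001011001111100110000010→0 (1)
  4  010110011111001100000101→0 (1)
  5  101100111110011000001011→1 (0)
  6  011001111100110000010110→0 (1)
  7  110011111001100000101101→1 (1)
  8  100111110011000001011011→1 (1)
  9  001111100110000010110111→0 (0)
 10  011111001100000101101110→0 (1)
 11  111110011000001011011101→1 (0)
 12  111100110000010110111010→1 (1)
 13  111001100000101101110101→1 (0)
 14  110011000001011011101010→1 (1)
 15  100110000010110111010101→1 (1)
 16  001100000101101110101011→0 (1)
 17  011000001011011101010111→0 (1)
 18  110000010110111010101111→1 (0)
 19  100000101101110101011110→1 (1)
 20  000001011011101010111101→0 (0)
 21  000010110111010101111010→0 (1)
 22  000101101110101011110101→0 (1)
 23  001011011101010111101011→0 (1)
 24  010110111010101111010111→0 (1)
 25  101101110101011110101111→1 (0)
 26  011011101010111101011110→0 (0)
 27  110111010101111010111100→1 (0)
 28  101110101011110101111000→1 (1)
 29  011101010111101011110001→0 (0)
 30  111010101111010111100010→1 (1)
 31  110101011110101111000101→1 (1)
 32  101010111101011110001011→1 (0)
 33  010101111010111100010110→0 (0)
 34  101011110101111000101100→1 (0)
 35  010111101011110001011000→0 (1)
 36  101111010111100010110001→1 (1)
 37  011110101111000101100011→0 (1)
 38  111101011110001011000111→1 (1)
 39  111010111100010110001111→1 (1)
 40  110101111000101100011111→1 (1)
 41  101011110001011000111111→1 (0)
 42  010111100010110001111110→0 (1)
 43  101111000101100011111101→1 (1)
 44  011110001011000111111011→0 (1)
 45  111100010110001111110111→1 (1)
 46  111000101100011111101111→1 (0)
 47  110001011000111111011110→1 (0)
 48  100010110001111110111100→1 (0)
 49  000101100011111101111000→0 (1)
 50  001011000111111011110001→0 (1)
 51  010110001111110111100011→0 (1)
 52  101100011111101111000111→1 (0)
 53  011000111111011110001110→0 (1)
 54  110001111110111100011101→1 (0)
 55  100011111101111000111010→1 (0)
 56  000111111011110001110100→0 (0)
 57  001111110111100011101000→0 (0)
 58  011111101111000111010000→0 (1)
 59  111111011110001110100001→1 (0)
 60  111110111100011101000010→1 (0)
 61  111101111000111010000100→1 (1)
 62  111011110001110100001001→1 (1)
 63  110111100011101000010011→1 (0)
 64  101111000111010000100110→1 (1)
 65  011110001110100001001101→0 (1)
 66  111100011101000010011011→1 (1)
 67  111000111010000100110111→1 (0)
 68  110001110100001001101110→1 (0)
 69  100011101000010011011100→1 (0)
 70  000111010000100110111000→0 (0)
 71  001110100001001101110000→0 (0)
 72  011101000010011011100000→0 (0)
 73  111010000100110111000000→1 (1)
 74  110100001001101110000001→1 (1)
 75  101000010011011100000011→1 (1)
 76  010000100110111000000111→0 (1)
 77  100001001101110000001111→1 (1)
 78  000010011011100000011111→0 (1)
 79  000100110111000000111111→0 (1)
 80  001001101110000001111111→0 (0)
 81  010011011100000011111110→0 (0)
 82  100110111000000111111100→1 (1)
 83  001101110000001111111001→0 (1)
 84  011011100000011111110011→0 (0)
 85  110111000000111111100110→1 (0)
 86  101110000001111111001100→1 (1)
 87  011100000011111110011001→0 (0)
 88  111000000111111100110010→1 (0)
 89  110000001111111001100100→1 (0)
 90  100000011111110011001000→1 (1)
 91  000000111111100110010001→0 (0)
 92  000001111111001100100010→0 (0)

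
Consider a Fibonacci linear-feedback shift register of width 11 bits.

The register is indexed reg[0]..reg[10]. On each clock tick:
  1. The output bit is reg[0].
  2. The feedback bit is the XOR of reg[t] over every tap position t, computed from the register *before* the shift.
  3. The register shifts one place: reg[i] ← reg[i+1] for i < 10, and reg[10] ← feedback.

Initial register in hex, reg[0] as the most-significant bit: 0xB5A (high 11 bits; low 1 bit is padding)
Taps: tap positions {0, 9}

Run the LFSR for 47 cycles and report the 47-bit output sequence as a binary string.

tick  register→output (feedback)
  0  10110101101→1 (1)
  1  01101011011→0 (1)
  2  11010110111→1 (0)
  3  10101101110→1 (0)
  4  01011011100→0 (0)
  5  10110111000→1 (1)
  6  01101110001→0 (0)
  7  11011100010→1 (0)
  8  10111000100→1 (1)
  9  01110001001→0 (0)
 10  11100010010→1 (0)
 11  11000100100→1 (1)
 12  10001001001→1 (1)
 13  00010010011→0 (1)
 14  00100100111→0 (1)
 15  01001001111→0 (1)
 16  10010011111→1 (0)
 17  00100111110→0 (1)
 18  01001111101→0 (0)
 19  10011111010→1 (0)
 20  00111110100→0 (0)
 21  01111101000→0 (0)
 22  11111010000→1 (1)
 23  11110100001→1 (1)
 24  11101000011→1 (0)
 25  11010000110→1 (0)
 26  10100001100→1 (1)
 27  01000011001→0 (0)
 28  10000110010→1 (0)
 29  00001100100→0 (0)
 30  00011001000→0 (0)
 31  00110010000→0 (0)
 32  01100100000→0 (0)
 33  11001000000→1 (1)
 34  10010000001→1 (1)
 35  00100000011→0 (1)
 36  01000000111→0 (1)
 37  10000001111→1 (0)
 38  00000011110→0 (1)
 39  00000111101→0 (0)
 40  00001111010→0 (1)
 41  00011110101→0 (0)
 42  00111101010→0 (1)
 43  01111010101→0 (0)
 44  11110101010→1 (0)
 45  11101010100→1 (1)
 46  11010101001→1 (1)

10110101101110001001001111101000011001000000111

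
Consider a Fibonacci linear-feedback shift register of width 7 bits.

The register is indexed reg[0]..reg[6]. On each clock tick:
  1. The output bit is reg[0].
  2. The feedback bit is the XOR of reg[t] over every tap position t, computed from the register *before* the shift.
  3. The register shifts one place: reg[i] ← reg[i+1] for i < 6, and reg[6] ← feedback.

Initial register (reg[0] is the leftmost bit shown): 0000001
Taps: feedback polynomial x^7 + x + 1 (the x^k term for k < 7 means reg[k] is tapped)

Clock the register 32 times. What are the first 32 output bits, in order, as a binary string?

00000010000011000010100011110010

step | reg (before) | out | fb
   0 | 0000001 | 0 | 0
   1 | 0000010 | 0 | 0
   2 | 0000100 | 0 | 0
   3 | 0001000 | 0 | 0
   4 | 0010000 | 0 | 0
   5 | 0100000 | 0 | 1
   6 | 1000001 | 1 | 1
   7 | 0000011 | 0 | 0
   8 | 0000110 | 0 | 0
   9 | 0001100 | 0 | 0
  10 | 0011000 | 0 | 0
  11 | 0110000 | 0 | 1
  12 | 1100001 | 1 | 0
  13 | 1000010 | 1 | 1
  14 | 0000101 | 0 | 0
  15 | 0001010 | 0 | 0
  16 | 0010100 | 0 | 0
  17 | 0101000 | 0 | 1
  18 | 1010001 | 1 | 1
  19 | 0100011 | 0 | 1
  20 | 1000111 | 1 | 1
  21 | 0001111 | 0 | 0
  22 | 0011110 | 0 | 0
  23 | 0111100 | 0 | 1
  24 | 1111001 | 1 | 0
  25 | 1110010 | 1 | 0
  26 | 1100100 | 1 | 0
  27 | 1001000 | 1 | 1
  28 | 0010001 | 0 | 0
  29 | 0100010 | 0 | 1
  30 | 1000101 | 1 | 1
  31 | 0001011 | 0 | 0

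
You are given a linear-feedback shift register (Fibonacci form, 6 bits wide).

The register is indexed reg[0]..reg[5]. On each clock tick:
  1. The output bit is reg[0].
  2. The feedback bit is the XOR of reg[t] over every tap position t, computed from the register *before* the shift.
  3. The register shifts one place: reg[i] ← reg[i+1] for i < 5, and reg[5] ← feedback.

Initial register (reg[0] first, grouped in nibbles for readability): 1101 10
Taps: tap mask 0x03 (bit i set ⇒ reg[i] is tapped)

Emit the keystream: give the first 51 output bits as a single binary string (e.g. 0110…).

k : reg_k → out_k, fb_k
0: 110110 → 1, fb=0
1: 101100 → 1, fb=1
2: 011001 → 0, fb=1
3: 110011 → 1, fb=0
4: 100110 → 1, fb=1
5: 001101 → 0, fb=0
6: 011010 → 0, fb=1
7: 110101 → 1, fb=0
8: 101010 → 1, fb=1
9: 010101 → 0, fb=1
10: 101011 → 1, fb=1
11: 010111 → 0, fb=1
12: 101111 → 1, fb=1
13: 011111 → 0, fb=1
14: 111111 → 1, fb=0
15: 111110 → 1, fb=0
16: 111100 → 1, fb=0
17: 111000 → 1, fb=0
18: 110000 → 1, fb=0
19: 100000 → 1, fb=1
20: 000001 → 0, fb=0
21: 000010 → 0, fb=0
22: 000100 → 0, fb=0
23: 001000 → 0, fb=0
24: 010000 → 0, fb=1
25: 100001 → 1, fb=1
26: 000011 → 0, fb=0
27: 000110 → 0, fb=0
28: 001100 → 0, fb=0
29: 011000 → 0, fb=1
30: 110001 → 1, fb=0
31: 100010 → 1, fb=1
32: 000101 → 0, fb=0
33: 001010 → 0, fb=0
34: 010100 → 0, fb=1
35: 101001 → 1, fb=1
36: 010011 → 0, fb=1
37: 100111 → 1, fb=1
38: 001111 → 0, fb=0
39: 011110 → 0, fb=1
40: 111101 → 1, fb=0
41: 111010 → 1, fb=0
42: 110100 → 1, fb=0
43: 101000 → 1, fb=1
44: 010001 → 0, fb=1
45: 100011 → 1, fb=1
46: 000111 → 0, fb=0
47: 001110 → 0, fb=0
48: 011100 → 0, fb=1
49: 111001 → 1, fb=0
50: 110010 → 1, fb=0

110110011010101111110000010000110001010011110100011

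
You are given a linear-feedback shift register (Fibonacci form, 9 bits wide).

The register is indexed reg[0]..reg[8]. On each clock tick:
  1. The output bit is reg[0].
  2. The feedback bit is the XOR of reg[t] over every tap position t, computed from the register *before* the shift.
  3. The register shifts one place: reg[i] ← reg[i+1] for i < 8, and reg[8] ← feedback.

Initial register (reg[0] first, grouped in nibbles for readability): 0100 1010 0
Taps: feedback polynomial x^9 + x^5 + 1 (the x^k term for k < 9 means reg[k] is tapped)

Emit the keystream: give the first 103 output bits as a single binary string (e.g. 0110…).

0100101000000101010101111101011010000011011101101101011000001011101111100011110011010011010111000110100

step | reg (before) | out | fb
   0 | 010010100 | 0 | 0
   1 | 100101000 | 1 | 0
   2 | 001010000 | 0 | 0
   3 | 010100000 | 0 | 0
   4 | 101000000 | 1 | 1
   5 | 010000001 | 0 | 0
   6 | 100000010 | 1 | 1
   7 | 000000101 | 0 | 0
   8 | 000001010 | 0 | 1
   9 | 000010101 | 0 | 0
  10 | 000101010 | 0 | 1
  11 | 001010101 | 0 | 0
  12 | 010101010 | 0 | 1
  13 | 101010101 | 1 | 1
  14 | 010101011 | 0 | 1
  15 | 101010111 | 1 | 1
  16 | 010101111 | 0 | 1
  17 | 101011111 | 1 | 0
  18 | 010111110 | 0 | 1
  19 | 101111101 | 1 | 0
  20 | 011111010 | 0 | 1
  21 | 111110101 | 1 | 1
  22 | 111101011 | 1 | 0
  23 | 111010110 | 1 | 1
  24 | 110101101 | 1 | 0
  25 | 101011010 | 1 | 0
  26 | 010110100 | 0 | 0
  27 | 101101000 | 1 | 0
  28 | 011010000 | 0 | 0
  29 | 110100000 | 1 | 1
  30 | 101000001 | 1 | 1
  31 | 010000011 | 0 | 0
  32 | 100000110 | 1 | 1
  33 | 000001101 | 0 | 1
  34 | 000011011 | 0 | 1
  35 | 000110111 | 0 | 0
  36 | 001101110 | 0 | 1
  37 | 011011101 | 0 | 1
  38 | 110111011 | 1 | 0
  39 | 101110110 | 1 | 1
  40 | 011101101 | 0 | 1
  41 | 111011011 | 1 | 0
  42 | 110110110 | 1 | 1
  43 | 101101101 | 1 | 0
  44 | 011011010 | 0 | 1
  45 | 110110101 | 1 | 1
  46 | 101101011 | 1 | 0
  47 | 011010110 | 0 | 0
  48 | 110101100 | 1 | 0
  49 | 101011000 | 1 | 0
  50 | 010110000 | 0 | 0
  51 | 101100000 | 1 | 1
  52 | 011000001 | 0 | 0
  53 | 110000010 | 1 | 1
  54 | 100000101 | 1 | 1
  55 | 000001011 | 0 | 1
  56 | 000010111 | 0 | 0
  57 | 000101110 | 0 | 1
  58 | 001011101 | 0 | 1
  59 | 010111011 | 0 | 1
  60 | 101110111 | 1 | 1
  61 | 011101111 | 0 | 1
  62 | 111011111 | 1 | 0
  63 | 110111110 | 1 | 0
  64 | 101111100 | 1 | 0
  65 | 011111000 | 0 | 1
  66 | 111110001 | 1 | 1
  67 | 111100011 | 1 | 1
  68 | 111000111 | 1 | 1
  69 | 110001111 | 1 | 0
  70 | 100011110 | 1 | 0
  71 | 000111100 | 0 | 1
  72 | 001111001 | 0 | 1
  73 | 011110011 | 0 | 0
  74 | 111100110 | 1 | 1
  75 | 111001101 | 1 | 0
  76 | 110011010 | 1 | 0
  77 | 100110100 | 1 | 1
  78 | 001101001 | 0 | 1
  79 | 011010011 | 0 | 0
  80 | 110100110 | 1 | 1
  81 | 101001101 | 1 | 0
  82 | 010011010 | 0 | 1
  83 | 100110101 | 1 | 1
  84 | 001101011 | 0 | 1
  85 | 011010111 | 0 | 0
  86 | 110101110 | 1 | 0
  87 | 101011100 | 1 | 0
  88 | 010111000 | 0 | 1
  89 | 101110001 | 1 | 1
  90 | 011100011 | 0 | 0
  91 | 111000110 | 1 | 1
  92 | 110001101 | 1 | 0
  93 | 100011010 | 1 | 0
  94 | 000110100 | 0 | 0
  95 | 001101000 | 0 | 1
  96 | 011010001 | 0 | 0
  97 | 110100010 | 1 | 1
  98 | 101000101 | 1 | 1
  99 | 010001011 | 0 | 1
 100 | 100010111 | 1 | 1
 101 | 000101111 | 0 | 1
 102 | 001011111 | 0 | 1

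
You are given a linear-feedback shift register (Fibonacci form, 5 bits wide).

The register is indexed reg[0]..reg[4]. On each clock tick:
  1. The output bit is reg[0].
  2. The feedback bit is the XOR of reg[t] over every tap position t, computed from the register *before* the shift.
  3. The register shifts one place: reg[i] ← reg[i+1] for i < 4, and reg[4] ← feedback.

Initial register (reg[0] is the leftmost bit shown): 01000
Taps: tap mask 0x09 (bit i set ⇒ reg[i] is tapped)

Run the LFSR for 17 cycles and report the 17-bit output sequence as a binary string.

tick  register→output (feedback)
  0  01000→0 (0)
  1  10000→1 (1)
  2  00001→0 (0)
  3  00010→0 (1)
  4  00101→0 (0)
  5  01010→0 (1)
  6  10101→1 (1)
  7  01011→0 (1)
  8  10111→1 (0)
  9  01110→0 (1)
 10  11101→1 (1)
 11  11011→1 (0)
 12  10110→1 (0)
 13  01100→0 (0)
 14  11000→1 (1)
 15  10001→1 (1)
 16  00011→0 (1)

01000010101110110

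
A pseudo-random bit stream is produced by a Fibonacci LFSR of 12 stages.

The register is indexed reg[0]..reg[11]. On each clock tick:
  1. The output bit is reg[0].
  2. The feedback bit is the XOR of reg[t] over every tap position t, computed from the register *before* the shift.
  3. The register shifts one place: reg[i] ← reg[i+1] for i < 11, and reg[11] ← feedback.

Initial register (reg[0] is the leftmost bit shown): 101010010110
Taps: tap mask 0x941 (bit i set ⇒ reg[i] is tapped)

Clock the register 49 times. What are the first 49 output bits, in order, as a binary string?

tick  register→output (feedback)
  0  101010010110→1 (1)
  1  010100101101→0 (1)
  2  101001011011→1 (1)
  3  010010110111→0 (0)
  4  100101101110→1 (1)
  5  001011011101→0 (0)
  6  010110111010→0 (0)
  7  101101110100→1 (0)
  8  011011101000→0 (0)
  9  110111010000→1 (1)
 10  101110100001→1 (1)
 11  011101000011→0 (1)
 12  111010000111→1 (0)
 13  110100001110→1 (0)
 14  101000011100→1 (0)
 15  010000111000→0 (0)
 16  100001110000→1 (0)
 17  000011100000→0 (1)
 18  000111000001→0 (1)
 19  001110000011→0 (1)
 20  011100000111→0 (1)
 21  111000001111→1 (1)
 22  110000011111→1 (1)
 23  100000111111→1 (0)
 24  000001111110→0 (0)
 25  000011111100→0 (0)
 26  000111111000→0 (0)
 27  001111110000→0 (1)
 28  011111100001→0 (0)
 29  111111000010→1 (1)
 30  111110000101→1 (0)
 31  111100001010→1 (0)
 32  111000010100→1 (1)
 33  110000101001→1 (0)
 34  100001010010→1 (1)
 35  000010100101→0 (0)
 36  000101001010→0 (1)
 37  001010010101→0 (1)
 38  010100101011→0 (1)
 39  101001010111→1 (0)
 40  010010101110→0 (0)
 41  100101011100→1 (0)
 42  001010111000→0 (0)
 43  010101110000→0 (1)
 44  101011100001→1 (1)
 45  010111000011→0 (1)
 46  101110000111→1 (0)
 47  011100001110→0 (1)
 48  111000011101→1 (1)

1010100101101110100001110000011111100001010010101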